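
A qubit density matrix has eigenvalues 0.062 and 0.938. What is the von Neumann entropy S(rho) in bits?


S = -p*log2(p) - (1-p)*log2(1-p)
p = 0.0620, 1-p = 0.9380
= -0.0620 * log2(0.0620) - 0.9380 * log2(0.9380)
= -(-0.2487) - (-0.0866)
= 0.3353

0.3353


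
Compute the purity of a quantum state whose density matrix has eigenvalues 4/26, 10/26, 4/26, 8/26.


tr(rho^2) = sum of eigenvalues squared
= (4/26)^2 + (10/26)^2 + (4/26)^2 + (8/26)^2
= (16 + 100 + 16 + 64) / 676
= 196/676
= 0.2899

0.2899


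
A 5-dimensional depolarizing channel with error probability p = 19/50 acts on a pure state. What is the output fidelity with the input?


F = (1-p) + p/d
= (1 - 0.3800) + 0.3800/5
= 0.6200 + 0.0760
= 0.6960

0.6960


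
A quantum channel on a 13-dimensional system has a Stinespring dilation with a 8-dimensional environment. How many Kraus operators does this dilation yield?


Tracing out the environment in an orthonormal basis {|i>_E} gives Kraus operators K_i = <i|_E U |0>_E.
Number of Kraus operators = dim(H_env) = d_env
= 8

8


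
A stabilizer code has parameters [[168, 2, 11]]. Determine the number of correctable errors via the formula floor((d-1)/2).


Code parameters: [[168, 2, 11]], distance d = 11.
Number of correctable errors = floor((d-1)/2)
= floor((11 - 1)/2)
= floor(10/2)
= 5

5


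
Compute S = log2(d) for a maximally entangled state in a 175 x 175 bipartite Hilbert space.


For a maximally entangled state in d x d:
S = log2(d) = log2(175)
= 7.4512

7.4512


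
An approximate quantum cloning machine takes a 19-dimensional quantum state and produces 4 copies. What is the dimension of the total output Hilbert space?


Output space = H^(tensor 4) where dim(H) = 19
dim = 19^4
= 361 (after 2 factors)
= 6859 (after 3 factors)
= 130321 (after 4 factors)
= 130321

130321


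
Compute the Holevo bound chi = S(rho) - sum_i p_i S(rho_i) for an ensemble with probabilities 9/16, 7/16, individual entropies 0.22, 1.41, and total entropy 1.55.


chi = S(rho) - sum_i p_i * S(rho_i)
Weighted entropy = 9/16 * 0.22 + 7/16 * 1.41
= 0.7406
chi = 1.55 - 0.7406
= 0.8094

0.8094


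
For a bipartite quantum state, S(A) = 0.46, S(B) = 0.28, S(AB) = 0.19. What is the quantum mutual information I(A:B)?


I(A:B) = S(A) + S(B) - S(AB)
= 0.46 + 0.28 - 0.19
= 0.5500

0.5500


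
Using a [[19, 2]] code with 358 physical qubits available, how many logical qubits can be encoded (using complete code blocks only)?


Each code block uses 19 physical qubits for 2 logical qubit(s).
Number of complete blocks = floor(358 / 19) = 18
Logical qubits = 18 * 2
= 36

36


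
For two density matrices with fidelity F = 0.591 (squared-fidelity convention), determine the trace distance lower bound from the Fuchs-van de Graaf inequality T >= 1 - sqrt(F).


Fuchs-van de Graaf (squared-fidelity convention): 1 - sqrt(F) <= T <= sqrt(1 - F).
Lower bound: T >= 1 - sqrt(F)
sqrt(F) = sqrt(0.591) = 0.7688
T >= 1 - 0.7688
T >= 0.2312

0.2312


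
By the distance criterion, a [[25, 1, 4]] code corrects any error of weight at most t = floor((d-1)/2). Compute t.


Code parameters: [[25, 1, 4]], distance d = 4.
Number of correctable errors = floor((d-1)/2)
= floor((4 - 1)/2)
= floor(3/2)
= 1

1


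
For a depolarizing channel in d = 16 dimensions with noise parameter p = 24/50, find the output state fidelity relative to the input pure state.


F = (1-p) + p/d
= (1 - 0.4800) + 0.4800/16
= 0.5200 + 0.0300
= 0.5500

0.5500


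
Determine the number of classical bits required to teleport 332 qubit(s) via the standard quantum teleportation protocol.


Quantum teleportation requires 2 classical bits per qubit teleported.
332 qubit(s) -> 2 * 332 = 664 classical bits

664


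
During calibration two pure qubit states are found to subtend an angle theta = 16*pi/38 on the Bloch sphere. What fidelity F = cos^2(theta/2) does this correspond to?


For states separated by angle theta on Bloch sphere:
F = cos^2(theta/2)
theta = 16*pi/38 = 1.3228
theta/2 = 0.6614
cos(theta/2) = 0.7891
F = 0.6227

0.6227


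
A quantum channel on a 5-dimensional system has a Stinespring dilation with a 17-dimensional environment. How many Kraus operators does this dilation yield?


Tracing out the environment in an orthonormal basis {|i>_E} gives Kraus operators K_i = <i|_E U |0>_E.
Number of Kraus operators = dim(H_env) = d_env
= 17

17


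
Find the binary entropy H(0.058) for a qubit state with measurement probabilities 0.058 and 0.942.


S = -p*log2(p) - (1-p)*log2(1-p)
p = 0.0580, 1-p = 0.9420
= -0.0580 * log2(0.0580) - 0.9420 * log2(0.9420)
= -(-0.2383) - (-0.0812)
= 0.3195

0.3195


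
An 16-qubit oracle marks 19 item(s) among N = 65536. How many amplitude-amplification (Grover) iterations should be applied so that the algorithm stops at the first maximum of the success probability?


After j Grover iterations the success probability is P(j) = sin^2((2j+1)*theta), where sin(theta) = sqrt(k/N).
N = 2^16 = 65536, k = 19
sin(theta) = sqrt(k/N) = 0.017026949
theta = arcsin(sqrt(k/N)) = 0.01702777184 rad
P(j) reaches its first maximum when (2j+1)*theta is as close as possible to pi/2, i.e. j = round(pi/(4*theta) - 1/2).
pi/(4*theta) - 1/2 = 45.6245
(For comparison, the common estimate pi/4 * sqrt(N/k) = 46.1268; the exact maximiser is used here.)
Optimal iterations = 46

46


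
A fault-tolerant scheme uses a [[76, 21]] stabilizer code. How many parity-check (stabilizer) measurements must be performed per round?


For an [[n,k]] stabilizer code:
Number of stabilizer generators = n - k
= 76 - 21
= 55

55


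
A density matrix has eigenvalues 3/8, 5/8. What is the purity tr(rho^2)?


tr(rho^2) = sum of eigenvalues squared
= (3/8)^2 + (5/8)^2
= (9 + 25) / 64
= 34/64
= 0.5312

0.5312


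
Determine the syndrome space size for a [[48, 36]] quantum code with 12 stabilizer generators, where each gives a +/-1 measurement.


Each stabilizer generator gives a binary (+1 or -1) measurement outcome.
With 12 independent generators:
Total syndromes = 2^12
= 4096

4096


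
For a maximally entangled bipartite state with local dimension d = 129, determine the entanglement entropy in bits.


For a maximally entangled state in d x d:
S = log2(d) = log2(129)
= 7.0112

7.0112


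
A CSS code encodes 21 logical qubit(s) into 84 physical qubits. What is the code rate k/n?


Code rate R = k/n
= 21/84
= 0.2500

0.2500


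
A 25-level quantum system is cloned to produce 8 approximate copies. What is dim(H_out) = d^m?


Output space = H^(tensor 8) where dim(H) = 25
dim = 25^8
= 625 (after 2 factors)
= 15625 (after 3 factors)
= 390625 (after 4 factors)
= 9765625 (after 5 factors)
= 244140625 (after 6 factors)
= 6103515625 (after 7 factors)
= 152587890625 (after 8 factors)
= 152587890625

152587890625


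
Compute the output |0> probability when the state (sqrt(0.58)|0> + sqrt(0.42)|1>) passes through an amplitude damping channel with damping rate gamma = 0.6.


For amplitude damping with parameter gamma on state sqrt(a)|0> + sqrt(b)|1>:
alpha^2 = 0.58, beta^2 = 0.42
P(|0>) = alpha^2 + gamma * beta^2
= 0.58 + 0.6 * 0.42
= 0.58 + 0.2520
= 0.8320

0.8320


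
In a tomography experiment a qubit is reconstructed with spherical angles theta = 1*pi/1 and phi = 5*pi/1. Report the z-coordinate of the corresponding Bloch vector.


theta = 3.1416, phi = 15.7080
r_z = cos(theta) = -1.0000

-1.0000


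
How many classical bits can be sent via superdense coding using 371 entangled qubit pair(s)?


Superdense coding allows 2 classical bits per shared entangled pair.
371 pair(s) -> 2 * 371 = 742 classical bits

742


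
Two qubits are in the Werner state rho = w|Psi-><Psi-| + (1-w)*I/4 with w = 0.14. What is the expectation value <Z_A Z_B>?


|Psi-> = (|01> - |10>)/sqrt(2)
For the pure Bell state, <Z_A Z_B> = -1 (Bell-state Pauli correlator).
The maximally-mixed part I/4 has tr(I/4 * P tensor P) = 0 for any traceless Pauli P.
So <Z_A Z_B>_rho = w * (-1) + (1 - w) * 0
= 0.14 * (-1)
= -0.1400

-0.1400


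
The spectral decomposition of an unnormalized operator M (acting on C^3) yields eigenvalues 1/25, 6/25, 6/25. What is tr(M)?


tr(M) = sum of eigenvalues
= 1/25 + 6/25 + 6/25
= 13/25
= 0.5200

0.5200


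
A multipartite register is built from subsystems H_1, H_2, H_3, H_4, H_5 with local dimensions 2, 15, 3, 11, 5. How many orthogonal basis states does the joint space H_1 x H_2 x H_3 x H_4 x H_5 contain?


dim(H_1 x H_2 x H_3 x H_4 x H_5) = 2 * 15 * 3 * 11 * 5
= 30 * 3 * 11 * 5
= 90 * 11 * 5
= 990 * 5
= 4950

4950


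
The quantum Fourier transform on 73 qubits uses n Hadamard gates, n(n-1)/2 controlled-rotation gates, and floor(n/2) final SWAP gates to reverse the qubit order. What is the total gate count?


Hadamard gates: 73
Controlled rotations: n*(n-1)/2 = 73*72/2 = 2628
SWAP gates: floor(n/2) = floor(73/2) = 36
Total = 73 + 2628 + 36
= 2737

2737


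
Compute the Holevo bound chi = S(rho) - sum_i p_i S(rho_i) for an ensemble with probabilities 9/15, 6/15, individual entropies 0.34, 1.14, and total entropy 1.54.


chi = S(rho) - sum_i p_i * S(rho_i)
Weighted entropy = 9/15 * 0.34 + 6/15 * 1.14
= 0.6600
chi = 1.54 - 0.6600
= 0.8800

0.8800


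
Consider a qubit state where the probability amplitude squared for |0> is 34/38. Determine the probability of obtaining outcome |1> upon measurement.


|alpha|^2 = 34/38 = 0.8947
|beta|^2 = 1 - 34/38 = 4/38 = 0.1053
P(|1>) = |beta|^2 = 0.1053

0.1053


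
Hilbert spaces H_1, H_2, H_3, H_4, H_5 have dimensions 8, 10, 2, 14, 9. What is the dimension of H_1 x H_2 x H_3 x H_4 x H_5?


dim(H_1 x H_2 x H_3 x H_4 x H_5) = 8 * 10 * 2 * 14 * 9
= 80 * 2 * 14 * 9
= 160 * 14 * 9
= 2240 * 9
= 20160

20160


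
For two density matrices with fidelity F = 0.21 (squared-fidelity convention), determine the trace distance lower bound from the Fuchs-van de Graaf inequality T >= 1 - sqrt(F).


Fuchs-van de Graaf (squared-fidelity convention): 1 - sqrt(F) <= T <= sqrt(1 - F).
Lower bound: T >= 1 - sqrt(F)
sqrt(F) = sqrt(0.21) = 0.4583
T >= 1 - 0.4583
T >= 0.5417

0.5417


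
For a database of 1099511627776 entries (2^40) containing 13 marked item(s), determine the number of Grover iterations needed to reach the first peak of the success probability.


After j Grover iterations the success probability is P(j) = sin^2((2j+1)*theta), where sin(theta) = sqrt(k/N).
N = 2^40 = 1099511627776, k = 13
sin(theta) = sqrt(k/N) = 3.438521648e-06
theta = arcsin(sqrt(k/N)) = 3.438521648e-06 rad
P(j) reaches its first maximum when (2j+1)*theta is as close as possible to pi/2, i.e. j = round(pi/(4*theta) - 1/2).
pi/(4*theta) - 1/2 = 228411.0803
(For comparison, the common estimate pi/4 * sqrt(N/k) = 228411.5803; the exact maximiser is used here.)
Optimal iterations = 228411

228411


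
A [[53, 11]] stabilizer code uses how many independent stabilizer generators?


For an [[n,k]] stabilizer code:
Number of stabilizer generators = n - k
= 53 - 11
= 42

42


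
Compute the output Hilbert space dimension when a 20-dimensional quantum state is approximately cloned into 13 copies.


Output space = H^(tensor 13) where dim(H) = 20
dim = 20^13
= 400 (after 2 factors)
= 8000 (after 3 factors)
= 160000 (after 4 factors)
= 3200000 (after 5 factors)
= 64000000 (after 6 factors)
= 1280000000 (after 7 factors)
= 25600000000 (after 8 factors)
= 512000000000 (after 9 factors)
= 10240000000000 (after 10 factors)
= 204800000000000 (after 11 factors)
= 4096000000000000 (after 12 factors)
= 81920000000000000 (after 13 factors)
= 81920000000000000

81920000000000000


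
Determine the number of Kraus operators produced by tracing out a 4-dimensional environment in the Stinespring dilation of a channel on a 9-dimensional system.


Tracing out the environment in an orthonormal basis {|i>_E} gives Kraus operators K_i = <i|_E U |0>_E.
Number of Kraus operators = dim(H_env) = d_env
= 4

4


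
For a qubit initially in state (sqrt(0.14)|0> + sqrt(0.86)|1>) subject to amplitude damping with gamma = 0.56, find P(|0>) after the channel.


For amplitude damping with parameter gamma on state sqrt(a)|0> + sqrt(b)|1>:
alpha^2 = 0.14, beta^2 = 0.86
P(|0>) = alpha^2 + gamma * beta^2
= 0.14 + 0.56 * 0.86
= 0.14 + 0.4816
= 0.6216

0.6216


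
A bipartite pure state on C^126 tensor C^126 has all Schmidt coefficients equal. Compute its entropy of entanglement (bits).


For a maximally entangled state in d x d:
S = log2(d) = log2(126)
= 6.9773

6.9773


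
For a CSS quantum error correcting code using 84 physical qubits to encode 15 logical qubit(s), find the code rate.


Code rate R = k/n
= 15/84
= 0.1786

0.1786


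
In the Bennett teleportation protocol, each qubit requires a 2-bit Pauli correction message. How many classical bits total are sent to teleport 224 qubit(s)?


Quantum teleportation requires 2 classical bits per qubit teleported.
224 qubit(s) -> 2 * 224 = 448 classical bits

448


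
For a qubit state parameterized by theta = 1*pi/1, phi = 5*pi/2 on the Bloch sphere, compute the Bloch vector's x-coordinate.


theta = 3.1416, phi = 7.8540
r_x = sin(theta)*cos(phi) = 0.0000 * 0.0000
r_x = 0.0000

0.0000


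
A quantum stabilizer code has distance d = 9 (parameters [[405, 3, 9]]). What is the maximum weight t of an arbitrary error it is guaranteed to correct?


Code parameters: [[405, 3, 9]], distance d = 9.
Number of correctable errors = floor((d-1)/2)
= floor((9 - 1)/2)
= floor(8/2)
= 4

4


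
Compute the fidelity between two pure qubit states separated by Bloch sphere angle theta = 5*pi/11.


For states separated by angle theta on Bloch sphere:
F = cos^2(theta/2)
theta = 5*pi/11 = 1.4280
theta/2 = 0.7140
cos(theta/2) = 0.7557
F = 0.5712

0.5712


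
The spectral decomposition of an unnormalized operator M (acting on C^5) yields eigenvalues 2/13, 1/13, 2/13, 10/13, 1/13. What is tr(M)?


tr(M) = sum of eigenvalues
= 2/13 + 1/13 + 2/13 + 10/13 + 1/13
= 16/13
= 1.2308

1.2308


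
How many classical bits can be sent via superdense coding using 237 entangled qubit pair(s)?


Superdense coding allows 2 classical bits per shared entangled pair.
237 pair(s) -> 2 * 237 = 474 classical bits

474


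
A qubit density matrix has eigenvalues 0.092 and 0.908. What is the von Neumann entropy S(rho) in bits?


S = -p*log2(p) - (1-p)*log2(1-p)
p = 0.0920, 1-p = 0.9080
= -0.0920 * log2(0.0920) - 0.9080 * log2(0.9080)
= -(-0.3167) - (-0.1264)
= 0.4431

0.4431


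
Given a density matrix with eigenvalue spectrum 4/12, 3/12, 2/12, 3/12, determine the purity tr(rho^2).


tr(rho^2) = sum of eigenvalues squared
= (4/12)^2 + (3/12)^2 + (2/12)^2 + (3/12)^2
= (16 + 9 + 4 + 9) / 144
= 38/144
= 0.2639

0.2639


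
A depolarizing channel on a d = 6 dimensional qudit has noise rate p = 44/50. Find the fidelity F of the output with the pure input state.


F = (1-p) + p/d
= (1 - 0.8800) + 0.8800/6
= 0.1200 + 0.1467
= 0.2667

0.2667


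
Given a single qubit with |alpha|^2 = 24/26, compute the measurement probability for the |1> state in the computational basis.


|alpha|^2 = 24/26 = 0.9231
|beta|^2 = 1 - 24/26 = 2/26 = 0.0769
P(|1>) = |beta|^2 = 0.0769

0.0769


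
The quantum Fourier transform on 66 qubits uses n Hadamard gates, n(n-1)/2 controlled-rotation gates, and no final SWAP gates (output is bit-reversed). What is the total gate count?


Hadamard gates: 66
Controlled rotations: n*(n-1)/2 = 66*65/2 = 2145
SWAP gates: 0 (omitted)
Total = 66 + 2145
= 2211

2211


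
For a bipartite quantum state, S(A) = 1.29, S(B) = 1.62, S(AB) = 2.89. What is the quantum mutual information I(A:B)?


I(A:B) = S(A) + S(B) - S(AB)
= 1.29 + 1.62 - 2.89
= 0.0200

0.0200


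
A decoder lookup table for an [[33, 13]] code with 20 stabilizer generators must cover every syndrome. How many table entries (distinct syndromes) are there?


Each stabilizer generator gives a binary (+1 or -1) measurement outcome.
With 20 independent generators:
Total syndromes = 2^20
= 1048576

1048576


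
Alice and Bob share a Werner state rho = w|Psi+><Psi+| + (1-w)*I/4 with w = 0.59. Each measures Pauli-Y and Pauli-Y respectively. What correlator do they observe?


|Psi+> = (|01> + |10>)/sqrt(2)
For the pure Bell state, <Y_A Y_B> = +1 (Bell-state Pauli correlator).
The maximally-mixed part I/4 has tr(I/4 * P tensor P) = 0 for any traceless Pauli P.
So <Y_A Y_B>_rho = w * (+1) + (1 - w) * 0
= 0.59 * (+1)
= 0.5900

0.5900


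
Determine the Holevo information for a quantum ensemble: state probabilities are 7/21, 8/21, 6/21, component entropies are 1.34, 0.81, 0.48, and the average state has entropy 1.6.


chi = S(rho) - sum_i p_i * S(rho_i)
Weighted entropy = 7/21 * 1.34 + 8/21 * 0.81 + 6/21 * 0.48
= 0.8924
chi = 1.6 - 0.8924
= 0.7076

0.7076


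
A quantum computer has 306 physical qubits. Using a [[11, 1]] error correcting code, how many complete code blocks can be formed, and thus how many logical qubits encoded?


Each code block uses 11 physical qubits for 1 logical qubit(s).
Number of complete blocks = floor(306 / 11) = 27
Logical qubits = 27 * 1
= 27

27


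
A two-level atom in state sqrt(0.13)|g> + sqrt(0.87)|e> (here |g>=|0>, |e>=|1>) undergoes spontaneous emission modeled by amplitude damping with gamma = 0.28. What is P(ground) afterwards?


For amplitude damping with parameter gamma on state sqrt(a)|0> + sqrt(b)|1>:
alpha^2 = 0.13, beta^2 = 0.87
P(|0>) = alpha^2 + gamma * beta^2
= 0.13 + 0.28 * 0.87
= 0.13 + 0.2436
= 0.3736

0.3736


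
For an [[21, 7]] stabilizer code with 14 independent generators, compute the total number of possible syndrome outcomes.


Each stabilizer generator gives a binary (+1 or -1) measurement outcome.
With 14 independent generators:
Total syndromes = 2^14
= 16384

16384


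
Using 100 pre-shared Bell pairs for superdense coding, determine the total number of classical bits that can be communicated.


Superdense coding allows 2 classical bits per shared entangled pair.
100 pair(s) -> 2 * 100 = 200 classical bits

200


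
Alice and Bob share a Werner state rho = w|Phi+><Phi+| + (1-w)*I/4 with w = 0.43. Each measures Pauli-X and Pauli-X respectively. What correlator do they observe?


|Phi+> = (|00> + |11>)/sqrt(2)
For the pure Bell state, <X_A X_B> = +1 (Bell-state Pauli correlator).
The maximally-mixed part I/4 has tr(I/4 * P tensor P) = 0 for any traceless Pauli P.
So <X_A X_B>_rho = w * (+1) + (1 - w) * 0
= 0.43 * (+1)
= 0.4300

0.4300


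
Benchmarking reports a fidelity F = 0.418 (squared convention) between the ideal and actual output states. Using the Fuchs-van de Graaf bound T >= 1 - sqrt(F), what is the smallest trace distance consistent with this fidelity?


Fuchs-van de Graaf (squared-fidelity convention): 1 - sqrt(F) <= T <= sqrt(1 - F).
Lower bound: T >= 1 - sqrt(F)
sqrt(F) = sqrt(0.418) = 0.6465
T >= 1 - 0.6465
T >= 0.3535

0.3535


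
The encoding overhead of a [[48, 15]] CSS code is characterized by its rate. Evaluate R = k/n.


Code rate R = k/n
= 15/48
= 0.3125

0.3125


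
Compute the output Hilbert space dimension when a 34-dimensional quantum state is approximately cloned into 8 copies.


Output space = H^(tensor 8) where dim(H) = 34
dim = 34^8
= 1156 (after 2 factors)
= 39304 (after 3 factors)
= 1336336 (after 4 factors)
= 45435424 (after 5 factors)
= 1544804416 (after 6 factors)
= 52523350144 (after 7 factors)
= 1785793904896 (after 8 factors)
= 1785793904896

1785793904896


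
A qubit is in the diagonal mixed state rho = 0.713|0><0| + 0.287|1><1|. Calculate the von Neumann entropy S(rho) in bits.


S = -p*log2(p) - (1-p)*log2(1-p)
p = 0.7130, 1-p = 0.2870
= -0.7130 * log2(0.7130) - 0.2870 * log2(0.2870)
= -(-0.3480) - (-0.5169)
= 0.8648

0.8648


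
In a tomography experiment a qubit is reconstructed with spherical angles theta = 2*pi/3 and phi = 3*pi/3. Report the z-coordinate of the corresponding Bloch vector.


theta = 2.0944, phi = 3.1416
r_z = cos(theta) = -0.5000

-0.5000


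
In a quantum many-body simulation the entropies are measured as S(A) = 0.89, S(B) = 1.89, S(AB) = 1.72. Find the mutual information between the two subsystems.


I(A:B) = S(A) + S(B) - S(AB)
= 0.89 + 1.89 - 1.72
= 1.0600

1.0600


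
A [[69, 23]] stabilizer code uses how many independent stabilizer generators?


For an [[n,k]] stabilizer code:
Number of stabilizer generators = n - k
= 69 - 23
= 46

46


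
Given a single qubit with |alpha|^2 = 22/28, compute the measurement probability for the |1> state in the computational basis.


|alpha|^2 = 22/28 = 0.7857
|beta|^2 = 1 - 22/28 = 6/28 = 0.2143
P(|1>) = |beta|^2 = 0.2143

0.2143


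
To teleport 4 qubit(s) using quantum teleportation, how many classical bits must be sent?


Quantum teleportation requires 2 classical bits per qubit teleported.
4 qubit(s) -> 2 * 4 = 8 classical bits

8


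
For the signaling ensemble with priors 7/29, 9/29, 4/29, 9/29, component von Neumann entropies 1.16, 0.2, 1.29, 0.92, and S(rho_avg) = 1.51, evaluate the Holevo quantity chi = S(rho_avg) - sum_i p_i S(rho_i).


chi = S(rho) - sum_i p_i * S(rho_i)
Weighted entropy = 7/29 * 1.16 + 9/29 * 0.2 + 4/29 * 1.29 + 9/29 * 0.92
= 0.8055
chi = 1.51 - 0.8055
= 0.7045

0.7045


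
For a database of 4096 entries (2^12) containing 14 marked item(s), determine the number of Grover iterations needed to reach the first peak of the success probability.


After j Grover iterations the success probability is P(j) = sin^2((2j+1)*theta), where sin(theta) = sqrt(k/N).
N = 2^12 = 4096, k = 14
sin(theta) = sqrt(k/N) = 0.05846339667
theta = arcsin(sqrt(k/N)) = 0.05849675234 rad
P(j) reaches its first maximum when (2j+1)*theta is as close as possible to pi/2, i.e. j = round(pi/(4*theta) - 1/2).
pi/(4*theta) - 1/2 = 12.9264
(For comparison, the common estimate pi/4 * sqrt(N/k) = 13.4340; the exact maximiser is used here.)
Optimal iterations = 13

13


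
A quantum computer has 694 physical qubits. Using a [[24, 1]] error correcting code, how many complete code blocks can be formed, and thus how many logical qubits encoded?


Each code block uses 24 physical qubits for 1 logical qubit(s).
Number of complete blocks = floor(694 / 24) = 28
Logical qubits = 28 * 1
= 28

28


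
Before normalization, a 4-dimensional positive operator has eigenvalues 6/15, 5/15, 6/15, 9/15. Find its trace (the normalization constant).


tr(M) = sum of eigenvalues
= 6/15 + 5/15 + 6/15 + 9/15
= 26/15
= 1.7333

1.7333


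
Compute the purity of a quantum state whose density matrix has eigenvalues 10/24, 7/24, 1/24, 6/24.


tr(rho^2) = sum of eigenvalues squared
= (10/24)^2 + (7/24)^2 + (1/24)^2 + (6/24)^2
= (100 + 49 + 1 + 36) / 576
= 186/576
= 0.3229

0.3229


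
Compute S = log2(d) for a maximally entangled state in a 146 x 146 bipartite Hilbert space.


For a maximally entangled state in d x d:
S = log2(d) = log2(146)
= 7.1898

7.1898


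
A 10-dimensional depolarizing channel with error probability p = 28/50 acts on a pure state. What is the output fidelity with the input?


F = (1-p) + p/d
= (1 - 0.5600) + 0.5600/10
= 0.4400 + 0.0560
= 0.4960

0.4960


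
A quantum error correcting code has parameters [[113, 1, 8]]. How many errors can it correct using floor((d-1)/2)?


Code parameters: [[113, 1, 8]], distance d = 8.
Number of correctable errors = floor((d-1)/2)
= floor((8 - 1)/2)
= floor(7/2)
= 3

3


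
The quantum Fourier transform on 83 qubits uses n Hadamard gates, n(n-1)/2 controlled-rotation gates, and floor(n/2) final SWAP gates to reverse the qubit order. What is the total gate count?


Hadamard gates: 83
Controlled rotations: n*(n-1)/2 = 83*82/2 = 3403
SWAP gates: floor(n/2) = floor(83/2) = 41
Total = 83 + 3403 + 41
= 3527

3527


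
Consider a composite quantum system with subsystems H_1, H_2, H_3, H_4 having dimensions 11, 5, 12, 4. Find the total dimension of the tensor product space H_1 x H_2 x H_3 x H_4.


dim(H_1 x H_2 x H_3 x H_4) = 11 * 5 * 12 * 4
= 55 * 12 * 4
= 660 * 4
= 2640

2640


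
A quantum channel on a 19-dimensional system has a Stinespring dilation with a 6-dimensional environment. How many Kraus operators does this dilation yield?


Tracing out the environment in an orthonormal basis {|i>_E} gives Kraus operators K_i = <i|_E U |0>_E.
Number of Kraus operators = dim(H_env) = d_env
= 6

6


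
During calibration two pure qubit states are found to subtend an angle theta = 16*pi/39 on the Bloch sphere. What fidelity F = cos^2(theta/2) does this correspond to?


For states separated by angle theta on Bloch sphere:
F = cos^2(theta/2)
theta = 16*pi/39 = 1.2889
theta/2 = 0.6444
cos(theta/2) = 0.7994
F = 0.6391

0.6391


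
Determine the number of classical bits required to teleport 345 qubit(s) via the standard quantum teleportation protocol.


Quantum teleportation requires 2 classical bits per qubit teleported.
345 qubit(s) -> 2 * 345 = 690 classical bits

690


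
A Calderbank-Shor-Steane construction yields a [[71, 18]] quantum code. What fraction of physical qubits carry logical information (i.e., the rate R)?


Code rate R = k/n
= 18/71
= 0.2535

0.2535


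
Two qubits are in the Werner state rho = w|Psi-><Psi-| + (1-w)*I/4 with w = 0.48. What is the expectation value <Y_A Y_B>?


|Psi-> = (|01> - |10>)/sqrt(2)
For the pure Bell state, <Y_A Y_B> = -1 (Bell-state Pauli correlator).
The maximally-mixed part I/4 has tr(I/4 * P tensor P) = 0 for any traceless Pauli P.
So <Y_A Y_B>_rho = w * (-1) + (1 - w) * 0
= 0.48 * (-1)
= -0.4800

-0.4800


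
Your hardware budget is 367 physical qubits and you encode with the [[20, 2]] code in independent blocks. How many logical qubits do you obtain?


Each code block uses 20 physical qubits for 2 logical qubit(s).
Number of complete blocks = floor(367 / 20) = 18
Logical qubits = 18 * 2
= 36

36


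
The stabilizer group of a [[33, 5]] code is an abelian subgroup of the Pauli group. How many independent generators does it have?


For an [[n,k]] stabilizer code:
Number of stabilizer generators = n - k
= 33 - 5
= 28

28


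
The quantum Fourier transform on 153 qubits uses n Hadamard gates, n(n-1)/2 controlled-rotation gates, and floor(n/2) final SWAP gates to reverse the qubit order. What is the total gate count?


Hadamard gates: 153
Controlled rotations: n*(n-1)/2 = 153*152/2 = 11628
SWAP gates: floor(n/2) = floor(153/2) = 76
Total = 153 + 11628 + 76
= 11857

11857


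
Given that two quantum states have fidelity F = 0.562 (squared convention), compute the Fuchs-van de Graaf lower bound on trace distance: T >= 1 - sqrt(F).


Fuchs-van de Graaf (squared-fidelity convention): 1 - sqrt(F) <= T <= sqrt(1 - F).
Lower bound: T >= 1 - sqrt(F)
sqrt(F) = sqrt(0.562) = 0.7497
T >= 1 - 0.7497
T >= 0.2503

0.2503


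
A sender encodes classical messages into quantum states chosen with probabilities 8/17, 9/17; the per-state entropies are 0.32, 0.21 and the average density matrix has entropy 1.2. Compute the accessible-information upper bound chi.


chi = S(rho) - sum_i p_i * S(rho_i)
Weighted entropy = 8/17 * 0.32 + 9/17 * 0.21
= 0.2618
chi = 1.2 - 0.2618
= 0.9382

0.9382


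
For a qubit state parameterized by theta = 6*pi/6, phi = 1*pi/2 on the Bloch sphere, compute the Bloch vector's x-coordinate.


theta = 3.1416, phi = 1.5708
r_x = sin(theta)*cos(phi) = 0.0000 * 0.0000
r_x = 0.0000

0.0000


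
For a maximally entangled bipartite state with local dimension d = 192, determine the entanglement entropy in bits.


For a maximally entangled state in d x d:
S = log2(d) = log2(192)
= 7.5850

7.5850


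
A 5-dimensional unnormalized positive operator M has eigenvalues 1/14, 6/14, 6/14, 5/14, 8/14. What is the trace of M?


tr(M) = sum of eigenvalues
= 1/14 + 6/14 + 6/14 + 5/14 + 8/14
= 26/14
= 1.8571

1.8571


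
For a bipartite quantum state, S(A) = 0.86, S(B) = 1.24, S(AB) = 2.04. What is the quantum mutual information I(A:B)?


I(A:B) = S(A) + S(B) - S(AB)
= 0.86 + 1.24 - 2.04
= 0.0600

0.0600


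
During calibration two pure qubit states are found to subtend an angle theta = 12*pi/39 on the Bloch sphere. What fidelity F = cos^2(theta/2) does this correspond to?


For states separated by angle theta on Bloch sphere:
F = cos^2(theta/2)
theta = 12*pi/39 = 0.9666
theta/2 = 0.4833
cos(theta/2) = 0.8855
F = 0.7840

0.7840


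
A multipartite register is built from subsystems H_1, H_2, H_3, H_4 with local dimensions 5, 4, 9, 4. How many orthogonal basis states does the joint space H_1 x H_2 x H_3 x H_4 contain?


dim(H_1 x H_2 x H_3 x H_4) = 5 * 4 * 9 * 4
= 20 * 9 * 4
= 180 * 4
= 720

720


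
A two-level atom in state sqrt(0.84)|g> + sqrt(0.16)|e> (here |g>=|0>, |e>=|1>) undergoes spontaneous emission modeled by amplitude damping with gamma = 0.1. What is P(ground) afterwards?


For amplitude damping with parameter gamma on state sqrt(a)|0> + sqrt(b)|1>:
alpha^2 = 0.84, beta^2 = 0.16
P(|0>) = alpha^2 + gamma * beta^2
= 0.84 + 0.1 * 0.16
= 0.84 + 0.0160
= 0.8560

0.8560


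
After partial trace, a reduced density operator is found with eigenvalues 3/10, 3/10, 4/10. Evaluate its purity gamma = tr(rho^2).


tr(rho^2) = sum of eigenvalues squared
= (3/10)^2 + (3/10)^2 + (4/10)^2
= (9 + 9 + 16) / 100
= 34/100
= 0.3400

0.3400


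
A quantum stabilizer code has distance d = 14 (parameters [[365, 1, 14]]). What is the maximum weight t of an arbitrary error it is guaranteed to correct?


Code parameters: [[365, 1, 14]], distance d = 14.
Number of correctable errors = floor((d-1)/2)
= floor((14 - 1)/2)
= floor(13/2)
= 6

6


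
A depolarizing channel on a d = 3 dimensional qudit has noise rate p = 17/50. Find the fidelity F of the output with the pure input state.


F = (1-p) + p/d
= (1 - 0.3400) + 0.3400/3
= 0.6600 + 0.1133
= 0.7733

0.7733


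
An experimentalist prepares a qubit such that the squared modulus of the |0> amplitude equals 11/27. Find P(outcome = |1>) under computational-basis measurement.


|alpha|^2 = 11/27 = 0.4074
|beta|^2 = 1 - 11/27 = 16/27 = 0.5926
P(|1>) = |beta|^2 = 0.5926

0.5926


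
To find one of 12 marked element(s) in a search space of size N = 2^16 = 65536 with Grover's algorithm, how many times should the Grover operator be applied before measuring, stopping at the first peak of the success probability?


After j Grover iterations the success probability is P(j) = sin^2((2j+1)*theta), where sin(theta) = sqrt(k/N).
N = 2^16 = 65536, k = 12
sin(theta) = sqrt(k/N) = 0.01353164693
theta = arcsin(sqrt(k/N)) = 0.01353205992 rad
P(j) reaches its first maximum when (2j+1)*theta is as close as possible to pi/2, i.e. j = round(pi/(4*theta) - 1/2).
pi/(4*theta) - 1/2 = 57.5398
(For comparison, the common estimate pi/4 * sqrt(N/k) = 58.0416; the exact maximiser is used here.)
Optimal iterations = 58

58


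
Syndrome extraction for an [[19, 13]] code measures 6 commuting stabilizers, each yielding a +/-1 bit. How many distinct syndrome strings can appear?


Each stabilizer generator gives a binary (+1 or -1) measurement outcome.
With 6 independent generators:
Total syndromes = 2^6
= 64

64


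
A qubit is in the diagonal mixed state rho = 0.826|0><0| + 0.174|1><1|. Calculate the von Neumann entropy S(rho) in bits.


S = -p*log2(p) - (1-p)*log2(1-p)
p = 0.8260, 1-p = 0.1740
= -0.8260 * log2(0.8260) - 0.1740 * log2(0.1740)
= -(-0.2278) - (-0.4390)
= 0.6668

0.6668


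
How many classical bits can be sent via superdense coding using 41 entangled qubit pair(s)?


Superdense coding allows 2 classical bits per shared entangled pair.
41 pair(s) -> 2 * 41 = 82 classical bits

82


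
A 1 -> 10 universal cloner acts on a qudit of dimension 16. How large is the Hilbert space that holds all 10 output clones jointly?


Output space = H^(tensor 10) where dim(H) = 16
dim = 16^10
= 256 (after 2 factors)
= 4096 (after 3 factors)
= 65536 (after 4 factors)
= 1048576 (after 5 factors)
= 16777216 (after 6 factors)
= 268435456 (after 7 factors)
= 4294967296 (after 8 factors)
= 68719476736 (after 9 factors)
= 1099511627776 (after 10 factors)
= 1099511627776

1099511627776


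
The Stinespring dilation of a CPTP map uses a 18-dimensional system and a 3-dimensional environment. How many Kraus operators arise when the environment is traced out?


Tracing out the environment in an orthonormal basis {|i>_E} gives Kraus operators K_i = <i|_E U |0>_E.
Number of Kraus operators = dim(H_env) = d_env
= 3

3


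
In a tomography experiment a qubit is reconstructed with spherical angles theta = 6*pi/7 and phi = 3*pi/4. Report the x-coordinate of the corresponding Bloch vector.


theta = 2.6928, phi = 2.3562
r_x = sin(theta)*cos(phi) = 0.4339 * -0.7071
r_x = -0.3068

-0.3068


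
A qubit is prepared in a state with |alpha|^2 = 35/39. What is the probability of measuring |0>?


|alpha|^2 = 35/39 = 0.8974
|beta|^2 = 1 - 35/39 = 4/39 = 0.1026
P(|0>) = |alpha|^2 = 0.8974

0.8974


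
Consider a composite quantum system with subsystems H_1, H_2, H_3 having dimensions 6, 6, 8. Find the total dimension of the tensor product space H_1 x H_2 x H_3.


dim(H_1 x H_2 x H_3) = 6 * 6 * 8
= 36 * 8
= 288

288


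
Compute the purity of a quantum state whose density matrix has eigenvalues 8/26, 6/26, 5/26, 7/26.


tr(rho^2) = sum of eigenvalues squared
= (8/26)^2 + (6/26)^2 + (5/26)^2 + (7/26)^2
= (64 + 36 + 25 + 49) / 676
= 174/676
= 0.2574

0.2574


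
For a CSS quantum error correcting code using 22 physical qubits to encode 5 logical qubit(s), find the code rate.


Code rate R = k/n
= 5/22
= 0.2273

0.2273


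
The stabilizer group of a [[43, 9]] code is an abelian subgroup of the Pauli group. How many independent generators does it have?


For an [[n,k]] stabilizer code:
Number of stabilizer generators = n - k
= 43 - 9
= 34

34


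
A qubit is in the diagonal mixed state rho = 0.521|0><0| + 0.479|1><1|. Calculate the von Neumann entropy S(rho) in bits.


S = -p*log2(p) - (1-p)*log2(1-p)
p = 0.5210, 1-p = 0.4790
= -0.5210 * log2(0.5210) - 0.4790 * log2(0.4790)
= -(-0.4901) - (-0.5087)
= 0.9987

0.9987


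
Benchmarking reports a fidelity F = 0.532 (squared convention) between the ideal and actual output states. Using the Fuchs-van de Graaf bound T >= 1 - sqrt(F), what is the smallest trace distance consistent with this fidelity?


Fuchs-van de Graaf (squared-fidelity convention): 1 - sqrt(F) <= T <= sqrt(1 - F).
Lower bound: T >= 1 - sqrt(F)
sqrt(F) = sqrt(0.532) = 0.7294
T >= 1 - 0.7294
T >= 0.2706

0.2706


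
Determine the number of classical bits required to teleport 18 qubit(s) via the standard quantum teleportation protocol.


Quantum teleportation requires 2 classical bits per qubit teleported.
18 qubit(s) -> 2 * 18 = 36 classical bits

36


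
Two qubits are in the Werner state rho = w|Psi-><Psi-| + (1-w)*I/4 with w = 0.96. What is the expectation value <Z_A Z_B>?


|Psi-> = (|01> - |10>)/sqrt(2)
For the pure Bell state, <Z_A Z_B> = -1 (Bell-state Pauli correlator).
The maximally-mixed part I/4 has tr(I/4 * P tensor P) = 0 for any traceless Pauli P.
So <Z_A Z_B>_rho = w * (-1) + (1 - w) * 0
= 0.96 * (-1)
= -0.9600

-0.9600


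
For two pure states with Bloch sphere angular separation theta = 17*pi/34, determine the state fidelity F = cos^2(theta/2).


For states separated by angle theta on Bloch sphere:
F = cos^2(theta/2)
theta = 17*pi/34 = 1.5708
theta/2 = 0.7854
cos(theta/2) = 0.7071
F = 0.5000

0.5000


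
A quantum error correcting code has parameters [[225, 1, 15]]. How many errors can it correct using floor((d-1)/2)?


Code parameters: [[225, 1, 15]], distance d = 15.
Number of correctable errors = floor((d-1)/2)
= floor((15 - 1)/2)
= floor(14/2)
= 7

7


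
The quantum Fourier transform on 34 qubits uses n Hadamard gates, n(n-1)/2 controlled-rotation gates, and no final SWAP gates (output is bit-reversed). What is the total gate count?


Hadamard gates: 34
Controlled rotations: n*(n-1)/2 = 34*33/2 = 561
SWAP gates: 0 (omitted)
Total = 34 + 561
= 595

595


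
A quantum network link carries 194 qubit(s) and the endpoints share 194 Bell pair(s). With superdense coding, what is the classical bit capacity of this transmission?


Superdense coding allows 2 classical bits per shared entangled pair.
194 pair(s) -> 2 * 194 = 388 classical bits

388


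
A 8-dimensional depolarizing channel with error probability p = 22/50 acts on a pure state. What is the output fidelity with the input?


F = (1-p) + p/d
= (1 - 0.4400) + 0.4400/8
= 0.5600 + 0.0550
= 0.6150

0.6150


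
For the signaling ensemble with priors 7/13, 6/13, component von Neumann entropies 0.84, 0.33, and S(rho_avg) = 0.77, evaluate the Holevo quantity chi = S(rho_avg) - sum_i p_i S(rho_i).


chi = S(rho) - sum_i p_i * S(rho_i)
Weighted entropy = 7/13 * 0.84 + 6/13 * 0.33
= 0.6046
chi = 0.77 - 0.6046
= 0.1654

0.1654


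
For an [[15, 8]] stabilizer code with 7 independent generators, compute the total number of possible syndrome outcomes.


Each stabilizer generator gives a binary (+1 or -1) measurement outcome.
With 7 independent generators:
Total syndromes = 2^7
= 128

128


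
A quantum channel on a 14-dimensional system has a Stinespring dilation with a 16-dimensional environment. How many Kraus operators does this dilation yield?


Tracing out the environment in an orthonormal basis {|i>_E} gives Kraus operators K_i = <i|_E U |0>_E.
Number of Kraus operators = dim(H_env) = d_env
= 16

16


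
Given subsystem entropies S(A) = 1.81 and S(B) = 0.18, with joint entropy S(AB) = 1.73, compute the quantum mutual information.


I(A:B) = S(A) + S(B) - S(AB)
= 1.81 + 0.18 - 1.73
= 0.2600

0.2600


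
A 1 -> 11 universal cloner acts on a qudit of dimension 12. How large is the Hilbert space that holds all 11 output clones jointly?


Output space = H^(tensor 11) where dim(H) = 12
dim = 12^11
= 144 (after 2 factors)
= 1728 (after 3 factors)
= 20736 (after 4 factors)
= 248832 (after 5 factors)
= 2985984 (after 6 factors)
= 35831808 (after 7 factors)
= 429981696 (after 8 factors)
= 5159780352 (after 9 factors)
= 61917364224 (after 10 factors)
= 743008370688 (after 11 factors)
= 743008370688

743008370688


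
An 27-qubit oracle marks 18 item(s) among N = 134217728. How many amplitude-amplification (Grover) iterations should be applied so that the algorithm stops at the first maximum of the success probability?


After j Grover iterations the success probability is P(j) = sin^2((2j+1)*theta), where sin(theta) = sqrt(k/N).
N = 2^27 = 134217728, k = 18
sin(theta) = sqrt(k/N) = 0.0003662109375
theta = arcsin(sqrt(k/N)) = 0.0003662109457 rad
P(j) reaches its first maximum when (2j+1)*theta is as close as possible to pi/2, i.e. j = round(pi/(4*theta) - 1/2).
pi/(4*theta) - 1/2 = 2144.1605
(For comparison, the common estimate pi/4 * sqrt(N/k) = 2144.6606; the exact maximiser is used here.)
Optimal iterations = 2144

2144


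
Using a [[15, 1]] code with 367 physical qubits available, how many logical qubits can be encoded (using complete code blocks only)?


Each code block uses 15 physical qubits for 1 logical qubit(s).
Number of complete blocks = floor(367 / 15) = 24
Logical qubits = 24 * 1
= 24

24


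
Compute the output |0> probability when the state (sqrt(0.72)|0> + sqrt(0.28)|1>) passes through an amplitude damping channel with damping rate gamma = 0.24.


For amplitude damping with parameter gamma on state sqrt(a)|0> + sqrt(b)|1>:
alpha^2 = 0.72, beta^2 = 0.28
P(|0>) = alpha^2 + gamma * beta^2
= 0.72 + 0.24 * 0.28
= 0.72 + 0.0672
= 0.7872

0.7872


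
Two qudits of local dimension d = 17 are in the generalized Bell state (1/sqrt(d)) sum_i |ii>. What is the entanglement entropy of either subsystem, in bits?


For a maximally entangled state in d x d:
S = log2(d) = log2(17)
= 4.0875

4.0875


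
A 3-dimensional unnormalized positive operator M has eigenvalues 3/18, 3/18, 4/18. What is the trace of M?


tr(M) = sum of eigenvalues
= 3/18 + 3/18 + 4/18
= 10/18
= 0.5556

0.5556
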